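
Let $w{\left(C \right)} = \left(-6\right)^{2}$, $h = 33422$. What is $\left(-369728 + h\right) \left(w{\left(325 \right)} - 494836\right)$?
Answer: $166404208800$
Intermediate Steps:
$w{\left(C \right)} = 36$
$\left(-369728 + h\right) \left(w{\left(325 \right)} - 494836\right) = \left(-369728 + 33422\right) \left(36 - 494836\right) = \left(-336306\right) \left(-494800\right) = 166404208800$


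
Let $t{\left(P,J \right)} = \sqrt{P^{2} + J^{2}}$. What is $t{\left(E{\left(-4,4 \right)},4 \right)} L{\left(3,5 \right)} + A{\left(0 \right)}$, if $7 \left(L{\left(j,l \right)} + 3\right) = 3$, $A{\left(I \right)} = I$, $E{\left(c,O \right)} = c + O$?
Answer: $- \frac{72}{7} \approx -10.286$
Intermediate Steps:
$E{\left(c,O \right)} = O + c$
$L{\left(j,l \right)} = - \frac{18}{7}$ ($L{\left(j,l \right)} = -3 + \frac{1}{7} \cdot 3 = -3 + \frac{3}{7} = - \frac{18}{7}$)
$t{\left(P,J \right)} = \sqrt{J^{2} + P^{2}}$
$t{\left(E{\left(-4,4 \right)},4 \right)} L{\left(3,5 \right)} + A{\left(0 \right)} = \sqrt{4^{2} + \left(4 - 4\right)^{2}} \left(- \frac{18}{7}\right) + 0 = \sqrt{16 + 0^{2}} \left(- \frac{18}{7}\right) + 0 = \sqrt{16 + 0} \left(- \frac{18}{7}\right) + 0 = \sqrt{16} \left(- \frac{18}{7}\right) + 0 = 4 \left(- \frac{18}{7}\right) + 0 = - \frac{72}{7} + 0 = - \frac{72}{7}$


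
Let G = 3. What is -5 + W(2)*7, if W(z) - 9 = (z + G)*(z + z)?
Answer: 198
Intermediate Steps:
W(z) = 9 + 2*z*(3 + z) (W(z) = 9 + (z + 3)*(z + z) = 9 + (3 + z)*(2*z) = 9 + 2*z*(3 + z))
-5 + W(2)*7 = -5 + (9 + 2*2**2 + 6*2)*7 = -5 + (9 + 2*4 + 12)*7 = -5 + (9 + 8 + 12)*7 = -5 + 29*7 = -5 + 203 = 198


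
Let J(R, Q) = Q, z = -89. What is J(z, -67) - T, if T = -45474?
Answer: 45407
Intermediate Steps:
J(z, -67) - T = -67 - 1*(-45474) = -67 + 45474 = 45407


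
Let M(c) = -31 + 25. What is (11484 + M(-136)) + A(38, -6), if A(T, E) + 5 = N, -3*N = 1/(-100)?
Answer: 3441901/300 ≈ 11473.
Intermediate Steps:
M(c) = -6
N = 1/300 (N = -⅓/(-100) = -⅓*(-1/100) = 1/300 ≈ 0.0033333)
A(T, E) = -1499/300 (A(T, E) = -5 + 1/300 = -1499/300)
(11484 + M(-136)) + A(38, -6) = (11484 - 6) - 1499/300 = 11478 - 1499/300 = 3441901/300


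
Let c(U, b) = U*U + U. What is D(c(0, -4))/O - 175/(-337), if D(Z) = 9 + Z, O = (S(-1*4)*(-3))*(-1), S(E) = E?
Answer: -311/1348 ≈ -0.23071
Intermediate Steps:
O = -12 (O = (-1*4*(-3))*(-1) = -4*(-3)*(-1) = 12*(-1) = -12)
c(U, b) = U + U² (c(U, b) = U² + U = U + U²)
D(c(0, -4))/O - 175/(-337) = (9 + 0*(1 + 0))/(-12) - 175/(-337) = (9 + 0*1)*(-1/12) - 175*(-1/337) = (9 + 0)*(-1/12) + 175/337 = 9*(-1/12) + 175/337 = -¾ + 175/337 = -311/1348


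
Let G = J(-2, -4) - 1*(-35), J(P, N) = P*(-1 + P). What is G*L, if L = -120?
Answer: -4920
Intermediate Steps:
G = 41 (G = -2*(-1 - 2) - 1*(-35) = -2*(-3) + 35 = 6 + 35 = 41)
G*L = 41*(-120) = -4920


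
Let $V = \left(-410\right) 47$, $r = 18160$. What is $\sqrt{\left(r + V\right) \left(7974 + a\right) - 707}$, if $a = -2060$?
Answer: $i \sqrt{6565247} \approx 2562.3 i$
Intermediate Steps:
$V = -19270$
$\sqrt{\left(r + V\right) \left(7974 + a\right) - 707} = \sqrt{\left(18160 - 19270\right) \left(7974 - 2060\right) - 707} = \sqrt{\left(-1110\right) 5914 - 707} = \sqrt{-6564540 - 707} = \sqrt{-6565247} = i \sqrt{6565247}$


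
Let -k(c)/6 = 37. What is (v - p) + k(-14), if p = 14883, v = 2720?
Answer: -12385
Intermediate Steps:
k(c) = -222 (k(c) = -6*37 = -222)
(v - p) + k(-14) = (2720 - 1*14883) - 222 = (2720 - 14883) - 222 = -12163 - 222 = -12385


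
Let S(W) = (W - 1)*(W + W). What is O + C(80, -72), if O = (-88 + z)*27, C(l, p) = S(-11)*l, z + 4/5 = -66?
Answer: 84702/5 ≈ 16940.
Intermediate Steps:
S(W) = 2*W*(-1 + W) (S(W) = (-1 + W)*(2*W) = 2*W*(-1 + W))
z = -334/5 (z = -⅘ - 66 = -334/5 ≈ -66.800)
C(l, p) = 264*l (C(l, p) = (2*(-11)*(-1 - 11))*l = (2*(-11)*(-12))*l = 264*l)
O = -20898/5 (O = (-88 - 334/5)*27 = -774/5*27 = -20898/5 ≈ -4179.6)
O + C(80, -72) = -20898/5 + 264*80 = -20898/5 + 21120 = 84702/5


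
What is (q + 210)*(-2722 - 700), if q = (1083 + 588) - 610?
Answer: -4349362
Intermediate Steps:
q = 1061 (q = 1671 - 610 = 1061)
(q + 210)*(-2722 - 700) = (1061 + 210)*(-2722 - 700) = 1271*(-3422) = -4349362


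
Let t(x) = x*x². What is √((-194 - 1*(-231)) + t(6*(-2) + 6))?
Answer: I*√179 ≈ 13.379*I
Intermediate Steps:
t(x) = x³
√((-194 - 1*(-231)) + t(6*(-2) + 6)) = √((-194 - 1*(-231)) + (6*(-2) + 6)³) = √((-194 + 231) + (-12 + 6)³) = √(37 + (-6)³) = √(37 - 216) = √(-179) = I*√179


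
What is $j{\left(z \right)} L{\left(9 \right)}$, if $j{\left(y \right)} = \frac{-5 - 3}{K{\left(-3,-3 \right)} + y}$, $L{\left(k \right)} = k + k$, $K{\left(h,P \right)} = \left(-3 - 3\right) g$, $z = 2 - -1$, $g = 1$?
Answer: $48$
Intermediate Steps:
$z = 3$ ($z = 2 + 1 = 3$)
$K{\left(h,P \right)} = -6$ ($K{\left(h,P \right)} = \left(-3 - 3\right) 1 = \left(-6\right) 1 = -6$)
$L{\left(k \right)} = 2 k$
$j{\left(y \right)} = - \frac{8}{-6 + y}$ ($j{\left(y \right)} = \frac{-5 - 3}{-6 + y} = - \frac{8}{-6 + y}$)
$j{\left(z \right)} L{\left(9 \right)} = - \frac{8}{-6 + 3} \cdot 2 \cdot 9 = - \frac{8}{-3} \cdot 18 = \left(-8\right) \left(- \frac{1}{3}\right) 18 = \frac{8}{3} \cdot 18 = 48$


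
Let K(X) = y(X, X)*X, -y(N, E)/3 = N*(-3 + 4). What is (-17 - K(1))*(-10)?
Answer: 140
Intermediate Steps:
y(N, E) = -3*N (y(N, E) = -3*N*(-3 + 4) = -3*N)
K(X) = -3*X² (K(X) = (-3*X)*X = -3*X²)
(-17 - K(1))*(-10) = (-17 - (-3)*1²)*(-10) = (-17 - (-3))*(-10) = (-17 - 1*(-3))*(-10) = (-17 + 3)*(-10) = -14*(-10) = 140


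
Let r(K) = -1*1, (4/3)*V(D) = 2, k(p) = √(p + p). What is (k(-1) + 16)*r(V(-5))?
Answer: -16 - I*√2 ≈ -16.0 - 1.4142*I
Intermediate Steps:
k(p) = √2*√p (k(p) = √(2*p) = √2*√p)
V(D) = 3/2 (V(D) = (¾)*2 = 3/2)
r(K) = -1
(k(-1) + 16)*r(V(-5)) = (√2*√(-1) + 16)*(-1) = (√2*I + 16)*(-1) = (I*√2 + 16)*(-1) = (16 + I*√2)*(-1) = -16 - I*√2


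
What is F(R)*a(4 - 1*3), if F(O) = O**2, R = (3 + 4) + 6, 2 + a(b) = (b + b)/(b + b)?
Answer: -169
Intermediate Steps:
a(b) = -1 (a(b) = -2 + (b + b)/(b + b) = -2 + (2*b)/((2*b)) = -2 + (2*b)*(1/(2*b)) = -2 + 1 = -1)
R = 13 (R = 7 + 6 = 13)
F(R)*a(4 - 1*3) = 13**2*(-1) = 169*(-1) = -169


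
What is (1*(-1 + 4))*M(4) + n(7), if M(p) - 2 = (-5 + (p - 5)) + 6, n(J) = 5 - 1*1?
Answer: 10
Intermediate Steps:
n(J) = 4 (n(J) = 5 - 1 = 4)
M(p) = -2 + p (M(p) = 2 + ((-5 + (p - 5)) + 6) = 2 + ((-5 + (-5 + p)) + 6) = 2 + ((-10 + p) + 6) = 2 + (-4 + p) = -2 + p)
(1*(-1 + 4))*M(4) + n(7) = (1*(-1 + 4))*(-2 + 4) + 4 = (1*3)*2 + 4 = 3*2 + 4 = 6 + 4 = 10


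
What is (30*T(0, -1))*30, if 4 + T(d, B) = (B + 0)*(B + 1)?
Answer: -3600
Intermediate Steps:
T(d, B) = -4 + B*(1 + B) (T(d, B) = -4 + (B + 0)*(B + 1) = -4 + B*(1 + B))
(30*T(0, -1))*30 = (30*(-4 - 1 + (-1)²))*30 = (30*(-4 - 1 + 1))*30 = (30*(-4))*30 = -120*30 = -3600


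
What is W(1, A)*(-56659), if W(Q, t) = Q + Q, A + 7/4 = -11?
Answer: -113318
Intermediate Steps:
A = -51/4 (A = -7/4 - 11 = -51/4 ≈ -12.750)
W(Q, t) = 2*Q
W(1, A)*(-56659) = (2*1)*(-56659) = 2*(-56659) = -113318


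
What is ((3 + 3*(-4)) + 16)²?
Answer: 49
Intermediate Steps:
((3 + 3*(-4)) + 16)² = ((3 - 12) + 16)² = (-9 + 16)² = 7² = 49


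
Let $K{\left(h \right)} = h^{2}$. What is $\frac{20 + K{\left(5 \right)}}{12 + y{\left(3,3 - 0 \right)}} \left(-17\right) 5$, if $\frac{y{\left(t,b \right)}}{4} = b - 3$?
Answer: $- \frac{1275}{4} \approx -318.75$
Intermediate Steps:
$y{\left(t,b \right)} = -12 + 4 b$ ($y{\left(t,b \right)} = 4 \left(b - 3\right) = 4 \left(-3 + b\right) = -12 + 4 b$)
$\frac{20 + K{\left(5 \right)}}{12 + y{\left(3,3 - 0 \right)}} \left(-17\right) 5 = \frac{20 + 5^{2}}{12 - \left(12 - 4 \left(3 - 0\right)\right)} \left(-17\right) 5 = \frac{20 + 25}{12 - \left(12 - 4 \left(3 + 0\right)\right)} \left(-17\right) 5 = \frac{45}{12 + \left(-12 + 4 \cdot 3\right)} \left(-17\right) 5 = \frac{45}{12 + \left(-12 + 12\right)} \left(-17\right) 5 = \frac{45}{12 + 0} \left(-17\right) 5 = \frac{45}{12} \left(-17\right) 5 = 45 \cdot \frac{1}{12} \left(-17\right) 5 = \frac{15}{4} \left(-17\right) 5 = \left(- \frac{255}{4}\right) 5 = - \frac{1275}{4}$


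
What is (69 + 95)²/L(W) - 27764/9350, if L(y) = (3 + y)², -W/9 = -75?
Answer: -142172602/48841425 ≈ -2.9109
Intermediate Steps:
W = 675 (W = -9*(-75) = 675)
(69 + 95)²/L(W) - 27764/9350 = (69 + 95)²/((3 + 675)²) - 27764/9350 = 164²/(678²) - 27764*1/9350 = 26896/459684 - 1262/425 = 26896*(1/459684) - 1262/425 = 6724/114921 - 1262/425 = -142172602/48841425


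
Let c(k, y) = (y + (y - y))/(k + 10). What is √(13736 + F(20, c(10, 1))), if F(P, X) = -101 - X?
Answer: √1363495/10 ≈ 116.77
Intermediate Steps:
c(k, y) = y/(10 + k) (c(k, y) = (y + 0)/(10 + k) = y/(10 + k))
√(13736 + F(20, c(10, 1))) = √(13736 + (-101 - 1/(10 + 10))) = √(13736 + (-101 - 1/20)) = √(13736 - 2021/20) = √(272699/20) = √1363495/10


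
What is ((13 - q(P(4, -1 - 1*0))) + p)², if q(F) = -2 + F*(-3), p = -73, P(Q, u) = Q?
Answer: 2116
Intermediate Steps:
q(F) = -2 - 3*F
((13 - q(P(4, -1 - 1*0))) + p)² = ((13 - (-2 - 3*4)) - 73)² = ((13 - (-2 - 12)) - 73)² = ((13 - 1*(-14)) - 73)² = ((13 + 14) - 73)² = (27 - 73)² = (-46)² = 2116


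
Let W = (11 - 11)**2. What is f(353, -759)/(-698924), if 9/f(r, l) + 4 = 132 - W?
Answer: -9/89462272 ≈ -1.0060e-7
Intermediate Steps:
W = 0 (W = 0**2 = 0)
f(r, l) = 9/128 (f(r, l) = 9/(-4 + (132 - 1*0)) = 9/(-4 + (132 + 0)) = 9/(-4 + 132) = 9/128)
f(353, -759)/(-698924) = (9/128)/(-698924) = (9/128)*(-1/698924) = -9/89462272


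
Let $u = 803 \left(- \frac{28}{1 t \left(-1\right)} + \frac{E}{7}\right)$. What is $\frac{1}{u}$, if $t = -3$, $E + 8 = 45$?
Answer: $- \frac{21}{68255} \approx -0.00030767$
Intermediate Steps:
$E = 37$ ($E = -8 + 45 = 37$)
$u = - \frac{68255}{21}$ ($u = 803 \left(- \frac{28}{1 \left(-3\right) \left(-1\right)} + \frac{37}{7}\right) = 803 \left(- \frac{28}{\left(-3\right) \left(-1\right)} + 37 \cdot \frac{1}{7}\right) = 803 \left(- \frac{28}{3} + \frac{37}{7}\right) = 803 \left(- \frac{85}{21}\right) = - \frac{68255}{21} \approx -3250.2$)
$\frac{1}{u} = \frac{1}{- \frac{68255}{21}} = - \frac{21}{68255}$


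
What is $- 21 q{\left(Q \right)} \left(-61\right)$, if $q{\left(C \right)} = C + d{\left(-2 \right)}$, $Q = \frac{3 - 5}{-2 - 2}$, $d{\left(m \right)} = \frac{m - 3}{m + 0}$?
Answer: $3843$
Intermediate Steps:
$d{\left(m \right)} = \frac{-3 + m}{m}$
$Q = \frac{1}{2}$ ($Q = - \frac{2}{-4} = \left(-2\right) \left(- \frac{1}{4}\right) = \frac{1}{2} \approx 0.5$)
$q{\left(C \right)} = \frac{5}{2} + C$ ($q{\left(C \right)} = C + \frac{-3 - 2}{-2} = C - - \frac{5}{2} = C + \frac{5}{2} = \frac{5}{2} + C$)
$- 21 q{\left(Q \right)} \left(-61\right) = - 21 \left(\frac{5}{2} + \frac{1}{2}\right) \left(-61\right) = \left(-21\right) 3 \left(-61\right) = \left(-63\right) \left(-61\right) = 3843$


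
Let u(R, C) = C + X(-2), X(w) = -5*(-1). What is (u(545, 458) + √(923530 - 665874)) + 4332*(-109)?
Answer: -471725 + 2*√64414 ≈ -4.7122e+5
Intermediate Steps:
X(w) = 5
u(R, C) = 5 + C (u(R, C) = C + 5 = 5 + C)
(u(545, 458) + √(923530 - 665874)) + 4332*(-109) = ((5 + 458) + √(923530 - 665874)) + 4332*(-109) = (463 + √257656) - 472188 = (463 + 2*√64414) - 472188 = -471725 + 2*√64414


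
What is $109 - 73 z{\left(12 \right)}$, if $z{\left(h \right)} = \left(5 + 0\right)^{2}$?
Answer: $-1716$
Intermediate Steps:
$z{\left(h \right)} = 25$ ($z{\left(h \right)} = 5^{2} = 25$)
$109 - 73 z{\left(12 \right)} = 109 - 1825 = -1716$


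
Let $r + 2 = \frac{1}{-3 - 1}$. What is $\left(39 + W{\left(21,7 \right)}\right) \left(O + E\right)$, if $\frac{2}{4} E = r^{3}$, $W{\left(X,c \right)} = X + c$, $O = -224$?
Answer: $- \frac{529099}{32} \approx -16534.0$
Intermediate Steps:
$r = - \frac{9}{4}$ ($r = -2 + \frac{1}{-3 - 1} = -2 + \frac{1}{-4} = -2 - \frac{1}{4} = - \frac{9}{4} \approx -2.25$)
$E = - \frac{729}{32}$ ($E = 2 \left(- \frac{9}{4}\right)^{3} = 2 \left(- \frac{729}{64}\right) = - \frac{729}{32} \approx -22.781$)
$\left(39 + W{\left(21,7 \right)}\right) \left(O + E\right) = \left(39 + \left(21 + 7\right)\right) \left(-224 - \frac{729}{32}\right) = \left(39 + 28\right) \left(- \frac{7897}{32}\right) = 67 \left(- \frac{7897}{32}\right) = - \frac{529099}{32}$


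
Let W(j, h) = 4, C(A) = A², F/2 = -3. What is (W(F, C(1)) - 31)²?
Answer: 729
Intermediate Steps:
F = -6 (F = 2*(-3) = -6)
(W(F, C(1)) - 31)² = (4 - 31)² = (-27)² = 729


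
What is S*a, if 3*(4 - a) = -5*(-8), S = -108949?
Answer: 3050572/3 ≈ 1.0169e+6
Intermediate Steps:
a = -28/3 (a = 4 - (-5)*(-8)/3 = 4 - ⅓*40 = 4 - 40/3 = -28/3 ≈ -9.3333)
S*a = -108949*(-28/3) = 3050572/3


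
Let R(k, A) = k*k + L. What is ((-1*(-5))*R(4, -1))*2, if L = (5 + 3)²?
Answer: 800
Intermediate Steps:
L = 64 (L = 8² = 64)
R(k, A) = 64 + k² (R(k, A) = k*k + 64 = k² + 64 = 64 + k²)
((-1*(-5))*R(4, -1))*2 = ((-1*(-5))*(64 + 4²))*2 = (5*(64 + 16))*2 = (5*80)*2 = 400*2 = 800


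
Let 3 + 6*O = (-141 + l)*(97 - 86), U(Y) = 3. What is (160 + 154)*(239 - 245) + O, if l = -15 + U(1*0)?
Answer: -2165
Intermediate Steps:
l = -12 (l = -15 + 3 = -12)
O = -281 (O = -½ + ((-141 - 12)*(97 - 86))/6 = -½ + (-153*11)/6 = -½ + (⅙)*(-1683) = -½ - 561/2 = -281)
(160 + 154)*(239 - 245) + O = (160 + 154)*(239 - 245) - 281 = 314*(-6) - 281 = -1884 - 281 = -2165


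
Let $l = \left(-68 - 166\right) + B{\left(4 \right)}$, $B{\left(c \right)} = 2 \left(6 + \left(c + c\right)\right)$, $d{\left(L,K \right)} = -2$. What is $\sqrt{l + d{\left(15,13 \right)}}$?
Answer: $4 i \sqrt{13} \approx 14.422 i$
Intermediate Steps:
$B{\left(c \right)} = 12 + 4 c$ ($B{\left(c \right)} = 2 \left(6 + 2 c\right) = 12 + 4 c$)
$l = -206$ ($l = \left(-68 - 166\right) + \left(12 + 4 \cdot 4\right) = -234 + \left(12 + 16\right) = -234 + 28 = -206$)
$\sqrt{l + d{\left(15,13 \right)}} = \sqrt{-206 - 2} = \sqrt{-208} = 4 i \sqrt{13}$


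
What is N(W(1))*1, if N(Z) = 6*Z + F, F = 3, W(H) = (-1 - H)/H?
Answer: -9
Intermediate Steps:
W(H) = (-1 - H)/H
N(Z) = 3 + 6*Z (N(Z) = 6*Z + 3 = 3 + 6*Z)
N(W(1))*1 = (3 + 6*((-1 - 1*1)/1))*1 = (3 + 6*(1*(-1 - 1)))*1 = (3 + 6*(1*(-2)))*1 = (3 + 6*(-2))*1 = (3 - 12)*1 = -9*1 = -9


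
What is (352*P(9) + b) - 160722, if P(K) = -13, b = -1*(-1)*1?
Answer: -165297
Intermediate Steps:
b = 1 (b = 1*1 = 1)
(352*P(9) + b) - 160722 = (352*(-13) + 1) - 160722 = (-4576 + 1) - 160722 = -4575 - 160722 = -165297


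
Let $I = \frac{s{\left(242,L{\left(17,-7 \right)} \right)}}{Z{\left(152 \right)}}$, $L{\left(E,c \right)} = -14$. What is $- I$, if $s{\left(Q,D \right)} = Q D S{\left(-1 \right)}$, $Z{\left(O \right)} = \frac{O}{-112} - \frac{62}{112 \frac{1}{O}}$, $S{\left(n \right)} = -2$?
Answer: $\frac{13552}{171} \approx 79.251$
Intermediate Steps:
$Z{\left(O \right)} = - \frac{9 O}{16}$ ($Z{\left(O \right)} = O \left(- \frac{1}{112}\right) - 62 \frac{O}{112} = - \frac{O}{112} - \frac{31 O}{56} = - \frac{9 O}{16}$)
$s{\left(Q,D \right)} = - 2 D Q$ ($s{\left(Q,D \right)} = Q D \left(-2\right) = D Q \left(-2\right) = - 2 D Q$)
$I = - \frac{13552}{171}$ ($I = \frac{\left(-2\right) \left(-14\right) 242}{\left(- \frac{9}{16}\right) 152} = \frac{6776}{- \frac{171}{2}} = 6776 \left(- \frac{2}{171}\right) = - \frac{13552}{171} \approx -79.251$)
$- I = \left(-1\right) \left(- \frac{13552}{171}\right) = \frac{13552}{171}$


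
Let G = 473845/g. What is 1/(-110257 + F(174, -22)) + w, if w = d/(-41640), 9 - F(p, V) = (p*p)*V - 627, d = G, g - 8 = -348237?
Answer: 1135395019/32933394720888 ≈ 3.4475e-5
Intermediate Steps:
g = -348229 (g = 8 - 348237 = -348229)
G = -473845/348229 (G = 473845/(-348229) = 473845*(-1/348229) = -473845/348229 ≈ -1.3607)
d = -473845/348229 ≈ -1.3607
F(p, V) = 636 - V*p**2 (F(p, V) = 9 - ((p*p)*V - 627) = 9 - (p**2*V - 627) = 9 - (V*p**2 - 627) = 9 - (-627 + V*p**2) = 9 + (627 - V*p**2) = 636 - V*p**2)
w = 94769/2900051112 (w = -473845/348229/(-41640) = -473845/348229*(-1/41640) = 94769/2900051112 ≈ 3.2678e-5)
1/(-110257 + F(174, -22)) + w = 1/(-110257 + (636 - 1*(-22)*174**2)) + 94769/2900051112 = 1/(-110257 + (636 - 1*(-22)*30276)) + 94769/2900051112 = 1/(-110257 + (636 + 666072)) + 94769/2900051112 = 1/(-110257 + 666708) + 94769/2900051112 = 1/556451 + 94769/2900051112 = 1135395019/32933394720888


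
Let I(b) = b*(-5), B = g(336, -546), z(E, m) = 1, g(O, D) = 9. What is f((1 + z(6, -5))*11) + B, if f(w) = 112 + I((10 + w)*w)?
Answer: -3399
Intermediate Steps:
B = 9
I(b) = -5*b
f(w) = 112 - 5*w*(10 + w) (f(w) = 112 - 5*(10 + w)*w = 112 - 5*w*(10 + w))
f((1 + z(6, -5))*11) + B = (112 - 5*(1 + 1)*11*(10 + (1 + 1)*11)) + 9 = (112 - 5*2*11*(10 + 2*11)) + 9 = (112 - 5*22*(10 + 22)) + 9 = (112 - 5*22*32) + 9 = (112 - 3520) + 9 = -3408 + 9 = -3399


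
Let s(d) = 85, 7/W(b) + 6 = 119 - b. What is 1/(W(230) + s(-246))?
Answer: 117/9938 ≈ 0.011773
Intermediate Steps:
W(b) = 7/(113 - b) (W(b) = 7/(-6 + (119 - b)) = 7/(113 - b))
1/(W(230) + s(-246)) = 1/(-7/(-113 + 230) + 85) = 1/(-7/117 + 85) = 1/(9938/117) = 117/9938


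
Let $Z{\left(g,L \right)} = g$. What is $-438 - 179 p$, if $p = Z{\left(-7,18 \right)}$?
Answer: $815$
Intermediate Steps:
$p = -7$
$-438 - 179 p = -438 - -1253 = -438 + 1253 = 815$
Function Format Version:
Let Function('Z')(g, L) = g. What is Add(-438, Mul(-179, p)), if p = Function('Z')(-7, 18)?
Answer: 815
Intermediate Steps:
p = -7
Add(-438, Mul(-179, p)) = Add(-438, Mul(-179, -7)) = Add(-438, 1253) = 815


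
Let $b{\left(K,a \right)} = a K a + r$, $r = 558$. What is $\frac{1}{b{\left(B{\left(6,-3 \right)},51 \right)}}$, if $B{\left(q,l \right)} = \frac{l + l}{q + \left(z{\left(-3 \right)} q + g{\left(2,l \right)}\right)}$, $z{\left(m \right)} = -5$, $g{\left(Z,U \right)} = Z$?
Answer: $\frac{11}{13941} \approx 0.00078904$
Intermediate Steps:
$B{\left(q,l \right)} = \frac{2 l}{2 - 4 q}$ ($B{\left(q,l \right)} = \frac{l + l}{q - \left(-2 + 5 q\right)} = \frac{2 l}{q - \left(-2 + 5 q\right)} = \frac{2 l}{2 - 4 q}$)
$b{\left(K,a \right)} = 558 + K a^{2}$ ($b{\left(K,a \right)} = a K a + 558 = K a a + 558 = K a^{2} + 558 = 558 + K a^{2}$)
$\frac{1}{b{\left(B{\left(6,-3 \right)},51 \right)}} = \frac{1}{558 + - \frac{3}{1 - 12} \cdot 51^{2}} = \frac{1}{558 + - \frac{3}{1 - 12} \cdot 2601} = \frac{1}{558 + - \frac{3}{-11} \cdot 2601} = \frac{1}{558 + \left(-3\right) \left(- \frac{1}{11}\right) 2601} = \frac{1}{558 + \frac{3}{11} \cdot 2601} = \frac{1}{558 + \frac{7803}{11}} = \frac{1}{\frac{13941}{11}} = \frac{11}{13941}$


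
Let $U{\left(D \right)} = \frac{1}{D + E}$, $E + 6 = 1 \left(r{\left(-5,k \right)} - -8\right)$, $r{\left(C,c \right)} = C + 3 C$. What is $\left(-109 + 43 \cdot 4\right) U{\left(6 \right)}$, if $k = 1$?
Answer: $- \frac{21}{4} \approx -5.25$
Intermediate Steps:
$r{\left(C,c \right)} = 4 C$
$E = -18$ ($E = -6 + 1 \left(4 \left(-5\right) - -8\right) = -6 + 1 \left(-20 + 8\right) = -6 + 1 \left(-12\right) = -6 - 12 = -18$)
$U{\left(D \right)} = \frac{1}{-18 + D}$ ($U{\left(D \right)} = \frac{1}{D - 18} = \frac{1}{-18 + D}$)
$\left(-109 + 43 \cdot 4\right) U{\left(6 \right)} = \frac{-109 + 43 \cdot 4}{-18 + 6} = \frac{-109 + 172}{-12} = 63 \left(- \frac{1}{12}\right) = - \frac{21}{4}$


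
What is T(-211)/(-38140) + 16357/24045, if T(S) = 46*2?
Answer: 31082192/45853815 ≈ 0.67785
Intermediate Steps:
T(S) = 92
T(-211)/(-38140) + 16357/24045 = 92/(-38140) + 16357/24045 = 92*(-1/38140) + 16357*(1/24045) = -23/9535 + 16357/24045 = 31082192/45853815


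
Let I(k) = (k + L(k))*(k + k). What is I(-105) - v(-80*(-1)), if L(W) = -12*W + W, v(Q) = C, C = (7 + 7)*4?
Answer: -220556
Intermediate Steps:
C = 56 (C = 14*4 = 56)
v(Q) = 56
L(W) = -11*W
I(k) = -20*k**2 (I(k) = (k - 11*k)*(k + k) = (-10*k)*(2*k) = -20*k**2)
I(-105) - v(-80*(-1)) = -20*(-105)**2 - 1*56 = -20*11025 - 56 = -220500 - 56 = -220556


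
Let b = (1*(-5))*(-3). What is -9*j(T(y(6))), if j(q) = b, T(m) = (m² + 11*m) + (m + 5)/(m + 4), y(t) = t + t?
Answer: -135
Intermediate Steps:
y(t) = 2*t
T(m) = m² + 11*m + (5 + m)/(4 + m) (T(m) = (m² + 11*m) + (5 + m)/(4 + m) = m² + 11*m + (5 + m)/(4 + m))
b = 15 (b = -5*(-3) = 15)
j(q) = 15
-9*j(T(y(6))) = -9*15 = -135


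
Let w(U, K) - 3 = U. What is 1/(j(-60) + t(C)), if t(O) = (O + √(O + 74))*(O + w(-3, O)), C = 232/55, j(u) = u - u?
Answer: -3025/182786 + 9075*√26290/42406352 ≈ 0.018149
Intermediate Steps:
j(u) = 0
w(U, K) = 3 + U
C = 232/55 (C = 232*(1/55) = 232/55 ≈ 4.2182)
t(O) = O*(O + √(74 + O)) (t(O) = (O + √(O + 74))*(O + (3 - 3)) = (O + √(74 + O))*(O + 0) = (O + √(74 + O))*O = O*(O + √(74 + O)))
1/(j(-60) + t(C)) = 1/(0 + 232*(232/55 + √(74 + 232/55))/55) = 1/(0 + 232*(232/55 + √(4302/55))/55) = 1/(0 + 232*(232/55 + 3*√26290/55)/55) = 1/(0 + (53824/3025 + 696*√26290/3025)) = 1/(53824/3025 + 696*√26290/3025)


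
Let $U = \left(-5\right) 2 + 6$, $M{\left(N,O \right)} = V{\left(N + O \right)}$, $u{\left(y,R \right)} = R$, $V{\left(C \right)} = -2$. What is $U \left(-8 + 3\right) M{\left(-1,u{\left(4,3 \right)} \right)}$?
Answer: $-40$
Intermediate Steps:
$M{\left(N,O \right)} = -2$
$U = -4$ ($U = -10 + 6 = -4$)
$U \left(-8 + 3\right) M{\left(-1,u{\left(4,3 \right)} \right)} = - 4 \left(-8 + 3\right) \left(-2\right) = \left(-4\right) \left(-5\right) \left(-2\right) = 20 \left(-2\right) = -40$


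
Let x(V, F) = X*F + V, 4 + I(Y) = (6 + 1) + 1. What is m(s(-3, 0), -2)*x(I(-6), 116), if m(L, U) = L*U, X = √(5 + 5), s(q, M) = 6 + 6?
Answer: -96 - 2784*√10 ≈ -8899.8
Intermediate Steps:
s(q, M) = 12
X = √10 ≈ 3.1623
I(Y) = 4 (I(Y) = -4 + ((6 + 1) + 1) = -4 + (7 + 1) = -4 + 8 = 4)
x(V, F) = V + F*√10 (x(V, F) = √10*F + V = F*√10 + V = V + F*√10)
m(s(-3, 0), -2)*x(I(-6), 116) = (12*(-2))*(4 + 116*√10) = -24*(4 + 116*√10) = -96 - 2784*√10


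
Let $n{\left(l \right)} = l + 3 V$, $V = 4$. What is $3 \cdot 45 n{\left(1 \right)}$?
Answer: $1755$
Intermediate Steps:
$n{\left(l \right)} = 12 + l$ ($n{\left(l \right)} = l + 3 \cdot 4 = l + 12 = 12 + l$)
$3 \cdot 45 n{\left(1 \right)} = 3 \cdot 45 \left(12 + 1\right) = 135 \cdot 13 = 1755$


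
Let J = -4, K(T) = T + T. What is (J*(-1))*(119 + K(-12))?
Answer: 380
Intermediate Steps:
K(T) = 2*T
(J*(-1))*(119 + K(-12)) = (-4*(-1))*(119 + 2*(-12)) = 4*(119 - 24) = 4*95 = 380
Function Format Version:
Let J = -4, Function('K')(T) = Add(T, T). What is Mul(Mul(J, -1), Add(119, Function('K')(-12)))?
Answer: 380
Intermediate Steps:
Function('K')(T) = Mul(2, T)
Mul(Mul(J, -1), Add(119, Function('K')(-12))) = Mul(Mul(-4, -1), Add(119, Mul(2, -12))) = Mul(4, Add(119, -24)) = Mul(4, 95) = 380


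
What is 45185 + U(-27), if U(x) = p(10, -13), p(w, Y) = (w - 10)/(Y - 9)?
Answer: 45185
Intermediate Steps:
p(w, Y) = (-10 + w)/(-9 + Y)
U(x) = 0 (U(x) = (-10 + 10)/(-9 - 13) = 0/(-22) = -1/22*0 = 0)
45185 + U(-27) = 45185 + 0 = 45185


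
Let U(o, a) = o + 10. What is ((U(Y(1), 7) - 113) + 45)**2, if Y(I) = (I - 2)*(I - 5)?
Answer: 2916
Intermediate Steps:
Y(I) = (-5 + I)*(-2 + I) (Y(I) = (-2 + I)*(-5 + I) = (-5 + I)*(-2 + I))
U(o, a) = 10 + o
((U(Y(1), 7) - 113) + 45)**2 = (((10 + (10 + 1**2 - 7*1)) - 113) + 45)**2 = (((10 + (10 + 1 - 7)) - 113) + 45)**2 = (((10 + 4) - 113) + 45)**2 = ((14 - 113) + 45)**2 = (-99 + 45)**2 = (-54)**2 = 2916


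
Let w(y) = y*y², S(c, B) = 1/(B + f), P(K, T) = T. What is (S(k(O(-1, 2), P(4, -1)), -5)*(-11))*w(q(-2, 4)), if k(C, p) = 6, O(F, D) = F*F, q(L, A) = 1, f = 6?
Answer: -11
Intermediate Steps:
O(F, D) = F²
S(c, B) = 1/(6 + B) (S(c, B) = 1/(B + 6) = 1/(6 + B))
w(y) = y³
(S(k(O(-1, 2), P(4, -1)), -5)*(-11))*w(q(-2, 4)) = (-11/(6 - 5))*1³ = (-11/1)*1 = (1*(-11))*1 = -11*1 = -11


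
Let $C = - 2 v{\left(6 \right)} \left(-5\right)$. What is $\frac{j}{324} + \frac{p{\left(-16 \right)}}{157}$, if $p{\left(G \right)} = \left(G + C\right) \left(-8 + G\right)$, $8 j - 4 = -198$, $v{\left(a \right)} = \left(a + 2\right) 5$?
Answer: $- \frac{11959165}{203472} \approx -58.776$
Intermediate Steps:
$v{\left(a \right)} = 10 + 5 a$ ($v{\left(a \right)} = \left(2 + a\right) 5 = 10 + 5 a$)
$j = - \frac{97}{4}$ ($j = \frac{1}{2} + \frac{1}{8} \left(-198\right) = \frac{1}{2} - \frac{99}{4} = - \frac{97}{4} \approx -24.25$)
$C = 400$ ($C = - 2 \left(10 + 5 \cdot 6\right) \left(-5\right) = - 2 \left(10 + 30\right) \left(-5\right) = \left(-2\right) 40 \left(-5\right) = \left(-80\right) \left(-5\right) = 400$)
$p{\left(G \right)} = \left(-8 + G\right) \left(400 + G\right)$ ($p{\left(G \right)} = \left(G + 400\right) \left(-8 + G\right) = \left(400 + G\right) \left(-8 + G\right) = \left(-8 + G\right) \left(400 + G\right)$)
$\frac{j}{324} + \frac{p{\left(-16 \right)}}{157} = - \frac{97}{4 \cdot 324} + \frac{-3200 + \left(-16\right)^{2} + 392 \left(-16\right)}{157} = \left(- \frac{97}{4}\right) \frac{1}{324} + \left(-3200 + 256 - 6272\right) \frac{1}{157} = - \frac{97}{1296} - \frac{9216}{157} = - \frac{11959165}{203472}$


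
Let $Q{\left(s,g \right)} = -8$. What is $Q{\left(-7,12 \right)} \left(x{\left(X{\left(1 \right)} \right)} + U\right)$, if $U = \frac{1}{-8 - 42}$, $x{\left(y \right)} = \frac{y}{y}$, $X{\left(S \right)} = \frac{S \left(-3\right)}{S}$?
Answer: $- \frac{196}{25} \approx -7.84$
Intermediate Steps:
$X{\left(S \right)} = -3$ ($X{\left(S \right)} = \frac{\left(-3\right) S}{S} = -3$)
$x{\left(y \right)} = 1$
$U = - \frac{1}{50}$ ($U = \frac{1}{-50} = - \frac{1}{50} \approx -0.02$)
$Q{\left(-7,12 \right)} \left(x{\left(X{\left(1 \right)} \right)} + U\right) = - 8 \left(1 - \frac{1}{50}\right) = \left(-8\right) \frac{49}{50} = - \frac{196}{25}$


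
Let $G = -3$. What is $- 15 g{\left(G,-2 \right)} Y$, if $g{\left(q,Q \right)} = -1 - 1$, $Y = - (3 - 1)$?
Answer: $-60$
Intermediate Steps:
$Y = -2$ ($Y = \left(-1\right) 2 = -2$)
$g{\left(q,Q \right)} = -2$ ($g{\left(q,Q \right)} = -1 - 1 = -2$)
$- 15 g{\left(G,-2 \right)} Y = \left(-15\right) \left(-2\right) \left(-2\right) = 30 \left(-2\right) = -60$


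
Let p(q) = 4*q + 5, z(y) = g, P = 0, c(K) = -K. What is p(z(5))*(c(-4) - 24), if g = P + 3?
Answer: -340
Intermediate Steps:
g = 3 (g = 0 + 3 = 3)
z(y) = 3
p(q) = 5 + 4*q
p(z(5))*(c(-4) - 24) = (5 + 4*3)*(-1*(-4) - 24) = (5 + 12)*(4 - 24) = 17*(-20) = -340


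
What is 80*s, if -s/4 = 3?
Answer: -960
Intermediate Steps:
s = -12 (s = -4*3 = -12)
80*s = 80*(-12) = -960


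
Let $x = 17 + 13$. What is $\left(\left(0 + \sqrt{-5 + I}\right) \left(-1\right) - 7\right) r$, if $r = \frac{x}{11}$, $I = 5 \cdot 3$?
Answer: $- \frac{210}{11} - \frac{30 \sqrt{10}}{11} \approx -27.715$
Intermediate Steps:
$I = 15$
$x = 30$
$r = \frac{30}{11} \approx 2.7273$
$\left(\left(0 + \sqrt{-5 + I}\right) \left(-1\right) - 7\right) r = \left(\left(0 + \sqrt{-5 + 15}\right) \left(-1\right) - 7\right) \frac{30}{11} = \left(\left(0 + \sqrt{10}\right) \left(-1\right) - 7\right) \frac{30}{11} = \left(\sqrt{10} \left(-1\right) - 7\right) \frac{30}{11} = \left(- \sqrt{10} - 7\right) \frac{30}{11} = \left(-7 - \sqrt{10}\right) \frac{30}{11} = - \frac{210}{11} - \frac{30 \sqrt{10}}{11}$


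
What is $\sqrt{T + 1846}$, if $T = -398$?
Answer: $2 \sqrt{362} \approx 38.053$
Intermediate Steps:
$\sqrt{T + 1846} = \sqrt{-398 + 1846} = \sqrt{1448} = 2 \sqrt{362}$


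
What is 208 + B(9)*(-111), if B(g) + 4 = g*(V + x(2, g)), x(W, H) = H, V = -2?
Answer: -6341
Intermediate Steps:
B(g) = -4 + g*(-2 + g)
208 + B(9)*(-111) = 208 + (-4 + 9**2 - 2*9)*(-111) = 208 + (-4 + 81 - 18)*(-111) = 208 + 59*(-111) = 208 - 6549 = -6341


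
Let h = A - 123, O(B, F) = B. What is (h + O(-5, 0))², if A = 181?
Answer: 2809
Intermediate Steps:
h = 58 (h = 181 - 123 = 58)
(h + O(-5, 0))² = (58 - 5)² = 53² = 2809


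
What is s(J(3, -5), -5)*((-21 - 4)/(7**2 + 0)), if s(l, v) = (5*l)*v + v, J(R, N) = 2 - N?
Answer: 4500/49 ≈ 91.837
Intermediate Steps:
s(l, v) = v + 5*l*v (s(l, v) = 5*l*v + v = v + 5*l*v)
s(J(3, -5), -5)*((-21 - 4)/(7**2 + 0)) = (-5*(1 + 5*(2 - 1*(-5))))*((-21 - 4)/(7**2 + 0)) = (-5*(1 + 5*(2 + 5)))*(-25/(49 + 0)) = (-5*(1 + 5*7))*(-25/49) = (-5*(1 + 35))*(-25*1/49) = -5*36*(-25/49) = -180*(-25/49) = 4500/49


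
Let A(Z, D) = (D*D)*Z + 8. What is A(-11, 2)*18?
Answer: -648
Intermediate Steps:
A(Z, D) = 8 + Z*D² (A(Z, D) = D²*Z + 8 = Z*D² + 8 = 8 + Z*D²)
A(-11, 2)*18 = (8 - 11*2²)*18 = (8 - 11*4)*18 = (8 - 44)*18 = -36*18 = -648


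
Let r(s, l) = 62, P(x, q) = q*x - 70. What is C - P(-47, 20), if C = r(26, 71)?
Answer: 1072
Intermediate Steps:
P(x, q) = -70 + q*x
C = 62
C - P(-47, 20) = 62 - (-70 + 20*(-47)) = 62 - (-70 - 940) = 62 - 1*(-1010) = 62 + 1010 = 1072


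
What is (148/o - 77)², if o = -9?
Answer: 707281/81 ≈ 8731.9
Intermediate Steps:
(148/o - 77)² = (148/(-9) - 77)² = (148*(-⅑) - 77)² = (-148/9 - 77)² = (-841/9)² = 707281/81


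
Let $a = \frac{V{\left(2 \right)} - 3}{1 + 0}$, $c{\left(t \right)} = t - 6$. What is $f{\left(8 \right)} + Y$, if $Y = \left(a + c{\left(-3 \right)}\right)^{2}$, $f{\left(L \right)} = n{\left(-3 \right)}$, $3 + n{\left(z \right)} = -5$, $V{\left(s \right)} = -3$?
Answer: $217$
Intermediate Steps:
$n{\left(z \right)} = -8$ ($n{\left(z \right)} = -3 - 5 = -8$)
$c{\left(t \right)} = -6 + t$ ($c{\left(t \right)} = t - 6 = -6 + t$)
$f{\left(L \right)} = -8$
$a = -6$ ($a = \frac{-3 - 3}{1 + 0} = - \frac{6}{1} = \left(-6\right) 1 = -6$)
$Y = 225$ ($Y = \left(-6 - 9\right)^{2} = \left(-15\right)^{2} = 225$)
$f{\left(8 \right)} + Y = -8 + 225 = 217$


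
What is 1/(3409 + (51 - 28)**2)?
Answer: 1/3938 ≈ 0.00025394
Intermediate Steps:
1/(3409 + (51 - 28)**2) = 1/(3409 + 23**2) = 1/(3409 + 529) = 1/3938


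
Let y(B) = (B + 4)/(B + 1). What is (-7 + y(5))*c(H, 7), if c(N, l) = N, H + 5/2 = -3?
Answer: 121/4 ≈ 30.250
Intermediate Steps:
H = -11/2 (H = -5/2 - 3 = -11/2 ≈ -5.5000)
y(B) = (4 + B)/(1 + B)
(-7 + y(5))*c(H, 7) = (-7 + (4 + 5)/(1 + 5))*(-11/2) = (-7 + 9/6)*(-11/2) = (-7 + (1/6)*9)*(-11/2) = (-7 + 3/2)*(-11/2) = -11/2*(-11/2) = 121/4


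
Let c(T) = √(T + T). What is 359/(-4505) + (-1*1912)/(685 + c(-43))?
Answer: (-359*√86 + 8859475*I)/(4505*(√86 - 685*I)) ≈ -2.8704 + 0.037781*I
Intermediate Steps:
c(T) = √2*√T (c(T) = √(2*T) = √2*√T)
359/(-4505) + (-1*1912)/(685 + c(-43)) = 359/(-4505) + (-1*1912)/(685 + √2*√(-43)) = 359*(-1/4505) - 1912/(685 + √2*(I*√43)) = -359/4505 - 1912/(685 + I*√86)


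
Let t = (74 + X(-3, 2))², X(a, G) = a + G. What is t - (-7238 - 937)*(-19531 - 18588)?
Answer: -311617496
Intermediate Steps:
X(a, G) = G + a
t = 5329 (t = (74 + (2 - 3))² = (74 - 1)² = 73² = 5329)
t - (-7238 - 937)*(-19531 - 18588) = 5329 - (-7238 - 937)*(-19531 - 18588) = 5329 - (-8175)*(-38119) = 5329 - 1*311622825 = 5329 - 311622825 = -311617496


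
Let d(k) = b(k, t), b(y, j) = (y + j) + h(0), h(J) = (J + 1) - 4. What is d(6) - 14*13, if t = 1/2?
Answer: -357/2 ≈ -178.50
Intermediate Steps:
h(J) = -3 + J (h(J) = (1 + J) - 4 = -3 + J)
t = 1/2 ≈ 0.50000
b(y, j) = -3 + j + y (b(y, j) = (y + j) + (-3 + 0) = (j + y) - 3 = -3 + j + y)
d(k) = -5/2 + k (d(k) = -3 + 1/2 + k = -5/2 + k)
d(6) - 14*13 = (-5/2 + 6) - 14*13 = 7/2 - 182 = -357/2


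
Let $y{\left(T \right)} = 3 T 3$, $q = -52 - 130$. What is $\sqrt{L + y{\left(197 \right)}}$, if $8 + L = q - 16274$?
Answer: $i \sqrt{14691} \approx 121.21 i$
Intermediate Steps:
$q = -182$ ($q = -52 - 130 = -182$)
$L = -16464$ ($L = -8 - 16456 = -16464$)
$y{\left(T \right)} = 9 T$
$\sqrt{L + y{\left(197 \right)}} = \sqrt{-16464 + 9 \cdot 197} = \sqrt{-16464 + 1773} = \sqrt{-14691} = i \sqrt{14691}$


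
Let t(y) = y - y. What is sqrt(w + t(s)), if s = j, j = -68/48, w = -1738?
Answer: I*sqrt(1738) ≈ 41.689*I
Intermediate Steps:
j = -17/12 (j = -68*1/48 = -17/12 ≈ -1.4167)
s = -17/12 ≈ -1.4167
t(y) = 0
sqrt(w + t(s)) = sqrt(-1738 + 0) = sqrt(-1738) = I*sqrt(1738)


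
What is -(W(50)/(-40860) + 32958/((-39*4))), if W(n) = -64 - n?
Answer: 9351709/44265 ≈ 211.27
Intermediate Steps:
-(W(50)/(-40860) + 32958/((-39*4))) = -((-64 - 1*50)/(-40860) + 32958/((-39*4))) = -((-64 - 50)*(-1/40860) + 32958/(-156)) = -(-114*(-1/40860) + 32958*(-1/156)) = -(19/6810 - 5493/26) = -1*(-9351709/44265) = 9351709/44265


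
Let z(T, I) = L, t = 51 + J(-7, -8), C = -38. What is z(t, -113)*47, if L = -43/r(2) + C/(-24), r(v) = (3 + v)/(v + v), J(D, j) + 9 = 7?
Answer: -92543/60 ≈ -1542.4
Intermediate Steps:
J(D, j) = -2 (J(D, j) = -9 + 7 = -2)
t = 49 (t = 51 - 2 = 49)
r(v) = (3 + v)/(2*v) (r(v) = (3 + v)/((2*v)) = (3 + v)*(1/(2*v)) = (3 + v)/(2*v))
L = -1969/60 (L = -43*4/(3 + 2) - 38/(-24) = -43/((1/2)*(1/2)*5) - 38*(-1/24) = -43/5/4 + 19/12 = -43*4/5 + 19/12 = -172/5 + 19/12 = -1969/60 ≈ -32.817)
z(T, I) = -1969/60
z(t, -113)*47 = -1969/60*47 = -92543/60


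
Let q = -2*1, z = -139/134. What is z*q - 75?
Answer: -4886/67 ≈ -72.925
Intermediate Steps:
z = -139/134 (z = -139*1/134 = -139/134 ≈ -1.0373)
q = -2
z*q - 75 = -139/134*(-2) - 75 = 139/67 - 75 = -4886/67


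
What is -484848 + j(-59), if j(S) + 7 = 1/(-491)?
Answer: -238063806/491 ≈ -4.8486e+5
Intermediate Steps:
j(S) = -3438/491 (j(S) = -7 + 1/(-491) = -7 - 1/491 = -3438/491)
-484848 + j(-59) = -484848 - 3438/491 = -238063806/491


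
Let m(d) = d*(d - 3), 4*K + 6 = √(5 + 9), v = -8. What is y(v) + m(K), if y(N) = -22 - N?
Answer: -51/8 - 3*√14/2 ≈ -11.987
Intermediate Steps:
K = -3/2 + √14/4 (K = -3/2 + √(5 + 9)/4 = -3/2 + √14/4 ≈ -0.56459)
m(d) = d*(-3 + d)
y(v) + m(K) = (-22 - 1*(-8)) + (-3/2 + √14/4)*(-3 + (-3/2 + √14/4)) = (-22 + 8) + (-3/2 + √14/4)*(-9/2 + √14/4) = -14 + (-9/2 + √14/4)*(-3/2 + √14/4)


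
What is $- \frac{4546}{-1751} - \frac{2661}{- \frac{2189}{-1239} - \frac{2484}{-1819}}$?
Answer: $- \frac{10469013269569}{12361126717} \approx -846.93$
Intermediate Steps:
$- \frac{4546}{-1751} - \frac{2661}{- \frac{2189}{-1239} - \frac{2484}{-1819}} = \left(-4546\right) \left(- \frac{1}{1751}\right) - \frac{2661}{\left(-2189\right) \left(- \frac{1}{1239}\right) - - \frac{2484}{1819}} = \frac{4546}{1751} - \frac{2661}{\frac{2189}{1239} + \frac{2484}{1819}} = \frac{4546}{1751} - \frac{2661}{\frac{7059467}{2253741}} = \frac{4546}{1751} - \frac{5997204801}{7059467} = - \frac{10469013269569}{12361126717}$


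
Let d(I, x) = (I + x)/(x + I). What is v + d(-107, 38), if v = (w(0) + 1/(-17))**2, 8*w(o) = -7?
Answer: 34625/18496 ≈ 1.8720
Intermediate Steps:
w(o) = -7/8 (w(o) = (1/8)*(-7) = -7/8)
d(I, x) = 1 (d(I, x) = (I + x)/(I + x) = 1)
v = 16129/18496 (v = (-7/8 + 1/(-17))**2 = (-7/8 - 1/17)**2 = (-127/136)**2 = 16129/18496 ≈ 0.87203)
v + d(-107, 38) = 16129/18496 + 1 = 34625/18496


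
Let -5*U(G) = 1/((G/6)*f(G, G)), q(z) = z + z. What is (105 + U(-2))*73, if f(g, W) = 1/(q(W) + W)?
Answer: 37011/5 ≈ 7402.2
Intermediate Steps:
q(z) = 2*z
f(g, W) = 1/(3*W) (f(g, W) = 1/(2*W + W) = 1/(3*W))
U(G) = -18/5 (U(G) = -1/(5*((G/6)*(1/(3*G)))) = -1/(5*1/18) = -⅕*18 = -18/5)
(105 + U(-2))*73 = (105 - 18/5)*73 = (507/5)*73 = 37011/5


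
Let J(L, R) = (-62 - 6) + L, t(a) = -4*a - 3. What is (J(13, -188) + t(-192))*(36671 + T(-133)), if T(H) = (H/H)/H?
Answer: 3462841820/133 ≈ 2.6036e+7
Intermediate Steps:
t(a) = -3 - 4*a
J(L, R) = -68 + L
T(H) = 1/H
(J(13, -188) + t(-192))*(36671 + T(-133)) = ((-68 + 13) + (-3 - 4*(-192)))*(36671 + 1/(-133)) = (-55 + (-3 + 768))*(36671 - 1/133) = (-55 + 765)*(4877242/133) = 710*(4877242/133) = 3462841820/133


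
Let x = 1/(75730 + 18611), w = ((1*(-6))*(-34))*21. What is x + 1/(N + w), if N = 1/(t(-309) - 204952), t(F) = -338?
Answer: 20246726249/82969358410419 ≈ 0.00024403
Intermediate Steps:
w = 4284 (w = -6*(-34)*21 = 204*21 = 4284)
N = -1/205290 (N = 1/(-338 - 204952) = 1/(-205290) = -1/205290 ≈ -4.8712e-6)
x = 1/94341 ≈ 1.0600e-5
x + 1/(N + w) = 1/94341 + 1/(-1/205290 + 4284) = 1/94341 + 1/(879462359/205290) = 1/94341 + 205290/879462359 = 20246726249/82969358410419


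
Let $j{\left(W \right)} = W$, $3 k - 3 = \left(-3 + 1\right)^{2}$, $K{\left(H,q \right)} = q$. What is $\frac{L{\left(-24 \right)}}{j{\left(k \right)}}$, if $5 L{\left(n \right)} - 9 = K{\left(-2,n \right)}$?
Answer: $- \frac{9}{7} \approx -1.2857$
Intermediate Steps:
$L{\left(n \right)} = \frac{9}{5} + \frac{n}{5}$
$k = \frac{7}{3}$ ($k = 1 + \frac{\left(-3 + 1\right)^{2}}{3} = 1 + \frac{\left(-2\right)^{2}}{3} = 1 + \frac{1}{3} \cdot 4 = 1 + \frac{4}{3} = \frac{7}{3} \approx 2.3333$)
$\frac{L{\left(-24 \right)}}{j{\left(k \right)}} = \frac{\frac{9}{5} + \frac{1}{5} \left(-24\right)}{\frac{7}{3}} = \left(\frac{9}{5} - \frac{24}{5}\right) \frac{3}{7} = \left(-3\right) \frac{3}{7} = - \frac{9}{7}$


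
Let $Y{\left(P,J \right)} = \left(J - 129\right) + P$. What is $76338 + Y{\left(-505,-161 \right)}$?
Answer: $75543$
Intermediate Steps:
$Y{\left(P,J \right)} = -129 + J + P$ ($Y{\left(P,J \right)} = \left(-129 + J\right) + P = -129 + J + P$)
$76338 + Y{\left(-505,-161 \right)} = 76338 - 795 = 75543$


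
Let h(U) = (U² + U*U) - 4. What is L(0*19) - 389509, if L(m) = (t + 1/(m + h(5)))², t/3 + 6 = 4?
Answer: -824125419/2116 ≈ -3.8947e+5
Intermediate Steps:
h(U) = -4 + 2*U² (h(U) = (U² + U²) - 4 = 2*U² - 4 = -4 + 2*U²)
t = -6 (t = -18 + 3*4 = -18 + 12 = -6)
L(m) = (-6 + 1/(46 + m))² (L(m) = (-6 + 1/(m + (-4 + 2*5²)))² = (-6 + 1/(m + (-4 + 2*25)))² = (-6 + 1/(m + (-4 + 50)))² = (-6 + 1/(m + 46))² = (-6 + 1/(46 + m))²)
L(0*19) - 389509 = (275 + 6*(0*19))²/(46 + 0*19)² - 389509 = (275 + 6*0)²/(46 + 0)² - 389509 = (275 + 0)²/46² - 389509 = (1/2116)*275² - 389509 = (1/2116)*75625 - 389509 = 75625/2116 - 389509 = -824125419/2116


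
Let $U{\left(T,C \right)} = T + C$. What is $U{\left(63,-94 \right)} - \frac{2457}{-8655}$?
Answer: $- \frac{88616}{2885} \approx -30.716$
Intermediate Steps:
$U{\left(T,C \right)} = C + T$
$U{\left(63,-94 \right)} - \frac{2457}{-8655} = \left(-94 + 63\right) - \frac{2457}{-8655} = -31 - - \frac{819}{2885} = -31 + \frac{819}{2885} = - \frac{88616}{2885}$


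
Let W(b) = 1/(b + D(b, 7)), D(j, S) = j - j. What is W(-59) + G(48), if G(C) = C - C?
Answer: -1/59 ≈ -0.016949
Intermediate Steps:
D(j, S) = 0
G(C) = 0
W(b) = 1/b (W(b) = 1/(b + 0) = 1/b)
W(-59) + G(48) = 1/(-59) + 0 = -1/59 + 0 = -1/59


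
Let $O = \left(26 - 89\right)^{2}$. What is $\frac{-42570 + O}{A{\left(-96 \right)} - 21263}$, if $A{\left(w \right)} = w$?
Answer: $\frac{38601}{21359} \approx 1.8072$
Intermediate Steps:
$O = 3969$ ($O = \left(-63\right)^{2} = 3969$)
$\frac{-42570 + O}{A{\left(-96 \right)} - 21263} = \frac{-42570 + 3969}{-96 - 21263} = - \frac{38601}{-21359} = \left(-38601\right) \left(- \frac{1}{21359}\right) = \frac{38601}{21359}$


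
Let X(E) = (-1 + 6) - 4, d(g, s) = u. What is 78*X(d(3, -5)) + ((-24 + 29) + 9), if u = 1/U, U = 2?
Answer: 92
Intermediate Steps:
u = ½ (u = 1/2 = 1*(½) = ½ ≈ 0.50000)
d(g, s) = ½
X(E) = 1 (X(E) = 5 - 4 = 1)
78*X(d(3, -5)) + ((-24 + 29) + 9) = 78*1 + ((-24 + 29) + 9) = 78 + (5 + 9) = 78 + 14 = 92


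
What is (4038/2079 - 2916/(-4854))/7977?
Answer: 1425712/4472201349 ≈ 0.00031879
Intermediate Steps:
(4038/2079 - 2916/(-4854))/7977 = (4038*(1/2079) - 2916*(-1/4854))*(1/7977) = (1346/693 + 486/809)*(1/7977) = (1425712/560637)*(1/7977) = 1425712/4472201349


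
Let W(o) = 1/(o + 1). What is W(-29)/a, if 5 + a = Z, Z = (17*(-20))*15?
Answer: 1/142940 ≈ 6.9959e-6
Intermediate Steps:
W(o) = 1/(1 + o)
Z = -5100 (Z = -340*15 = -5100)
a = -5105 (a = -5 - 5100 = -5105)
W(-29)/a = 1/((1 - 29)*(-5105)) = -1/5105/(-28) = -1/28*(-1/5105) = 1/142940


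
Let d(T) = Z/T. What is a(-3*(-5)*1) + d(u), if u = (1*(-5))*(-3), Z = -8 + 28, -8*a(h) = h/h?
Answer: 29/24 ≈ 1.2083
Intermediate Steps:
a(h) = -1/8 (a(h) = -h/(8*h) = -1/8*1 = -1/8)
Z = 20
u = 15 (u = -5*(-3) = 15)
d(T) = 20/T
a(-3*(-5)*1) + d(u) = -1/8 + 20/15 = -1/8 + 20*(1/15) = -1/8 + 4/3 = 29/24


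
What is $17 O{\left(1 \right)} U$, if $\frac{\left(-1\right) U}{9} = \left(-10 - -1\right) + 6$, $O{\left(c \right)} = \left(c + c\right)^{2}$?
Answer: $1836$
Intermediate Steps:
$O{\left(c \right)} = 4 c^{2}$ ($O{\left(c \right)} = \left(2 c\right)^{2} = 4 c^{2}$)
$U = 27$ ($U = - 9 \left(\left(-10 - -1\right) + 6\right) = - 9 \left(\left(-10 + 1\right) + 6\right) = - 9 \left(-9 + 6\right) = \left(-9\right) \left(-3\right) = 27$)
$17 O{\left(1 \right)} U = 17 \cdot 4 \cdot 1^{2} \cdot 27 = 17 \cdot 4 \cdot 1 \cdot 27 = 17 \cdot 4 \cdot 27 = 68 \cdot 27 = 1836$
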